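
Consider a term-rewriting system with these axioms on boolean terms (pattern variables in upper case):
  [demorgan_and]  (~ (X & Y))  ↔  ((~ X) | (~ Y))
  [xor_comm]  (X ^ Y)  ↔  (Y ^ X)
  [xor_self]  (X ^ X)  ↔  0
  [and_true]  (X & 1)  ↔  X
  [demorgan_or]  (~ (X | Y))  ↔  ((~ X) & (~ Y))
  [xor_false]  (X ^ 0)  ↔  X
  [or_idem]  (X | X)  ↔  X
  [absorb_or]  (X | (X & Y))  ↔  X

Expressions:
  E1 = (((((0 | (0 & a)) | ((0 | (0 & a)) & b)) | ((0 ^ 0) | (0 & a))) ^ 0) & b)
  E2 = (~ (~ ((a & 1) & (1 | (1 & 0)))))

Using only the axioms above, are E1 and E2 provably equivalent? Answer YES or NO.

NO

All listed rules preserve value, hence provable equivalence implies equal values everywhere; look for a separating assignment.
a=1, b=0 gives E1 ↦ 0, E2 ↦ 1; values differ ⇒ not provably equivalent.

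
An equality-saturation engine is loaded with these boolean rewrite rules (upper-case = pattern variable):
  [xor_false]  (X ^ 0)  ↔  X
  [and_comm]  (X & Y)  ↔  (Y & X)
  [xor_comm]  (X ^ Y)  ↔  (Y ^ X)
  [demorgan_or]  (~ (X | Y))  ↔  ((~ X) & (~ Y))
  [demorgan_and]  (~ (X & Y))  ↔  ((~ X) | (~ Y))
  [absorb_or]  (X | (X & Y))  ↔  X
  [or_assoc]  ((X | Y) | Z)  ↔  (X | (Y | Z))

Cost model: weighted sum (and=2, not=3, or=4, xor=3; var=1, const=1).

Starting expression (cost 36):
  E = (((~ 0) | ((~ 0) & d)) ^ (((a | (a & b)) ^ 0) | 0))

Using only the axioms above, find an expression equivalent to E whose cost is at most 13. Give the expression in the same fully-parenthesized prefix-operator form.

(1) ((~ 0) | ((~ 0) & d))  =[absorb_or →]=  (~ 0)    ⊢ ((~ 0) ^ (((a | (a & b)) ^ 0) | 0))
(2) ((a | (a & b)) ^ 0)  =[xor_false →]=  (a | (a & b))    ⊢ ((~ 0) ^ ((a | (a & b)) | 0))
(3) (a | (a & b))  =[absorb_or →]=  a    ⊢ cost 13, within 13

((~ 0) ^ (a | 0))   [cost 13]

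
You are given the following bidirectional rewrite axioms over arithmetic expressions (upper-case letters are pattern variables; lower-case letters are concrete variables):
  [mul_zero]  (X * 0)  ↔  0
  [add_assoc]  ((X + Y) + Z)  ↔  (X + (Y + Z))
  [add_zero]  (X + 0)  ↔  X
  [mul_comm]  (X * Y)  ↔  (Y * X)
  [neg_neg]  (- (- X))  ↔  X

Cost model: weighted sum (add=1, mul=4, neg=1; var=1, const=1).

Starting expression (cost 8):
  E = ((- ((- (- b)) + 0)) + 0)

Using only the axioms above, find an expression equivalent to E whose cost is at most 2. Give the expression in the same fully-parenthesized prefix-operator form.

(- b)   [cost 2]

(1) ((- (- b)) + 0)  =[add_zero →]=  (- (- b))    ⊢ ((- (- (- b))) + 0)
(2) (- (- b))  =[neg_neg →]=  b    ⊢ ((- b) + 0)
(3) ((- b) + 0)  =[add_zero →]=  (- b)    ⊢ cost 2, within 2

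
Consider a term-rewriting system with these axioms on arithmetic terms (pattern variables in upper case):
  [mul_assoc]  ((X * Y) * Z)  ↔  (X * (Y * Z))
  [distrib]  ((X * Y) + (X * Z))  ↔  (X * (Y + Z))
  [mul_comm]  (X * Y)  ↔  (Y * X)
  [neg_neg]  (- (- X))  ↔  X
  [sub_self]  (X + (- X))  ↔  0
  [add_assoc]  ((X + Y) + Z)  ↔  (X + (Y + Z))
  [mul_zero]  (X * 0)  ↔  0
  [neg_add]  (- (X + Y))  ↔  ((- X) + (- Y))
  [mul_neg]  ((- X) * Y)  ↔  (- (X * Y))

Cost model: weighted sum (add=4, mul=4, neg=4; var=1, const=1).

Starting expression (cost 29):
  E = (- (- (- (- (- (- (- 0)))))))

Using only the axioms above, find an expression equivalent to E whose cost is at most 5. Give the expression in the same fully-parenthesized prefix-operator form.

(1) (- (- (- (- 0))))  =[neg_neg →]=  (- (- 0))    ⊢ (- (- (- (- (- 0)))))
(2) (- (- (- (- 0))))  =[neg_neg →]=  (- (- 0))    ⊢ (- (- (- 0)))
(3) (- (- (- 0)))  =[neg_neg →]=  (- 0)    ⊢ cost 5, within 5

(- 0)   [cost 5]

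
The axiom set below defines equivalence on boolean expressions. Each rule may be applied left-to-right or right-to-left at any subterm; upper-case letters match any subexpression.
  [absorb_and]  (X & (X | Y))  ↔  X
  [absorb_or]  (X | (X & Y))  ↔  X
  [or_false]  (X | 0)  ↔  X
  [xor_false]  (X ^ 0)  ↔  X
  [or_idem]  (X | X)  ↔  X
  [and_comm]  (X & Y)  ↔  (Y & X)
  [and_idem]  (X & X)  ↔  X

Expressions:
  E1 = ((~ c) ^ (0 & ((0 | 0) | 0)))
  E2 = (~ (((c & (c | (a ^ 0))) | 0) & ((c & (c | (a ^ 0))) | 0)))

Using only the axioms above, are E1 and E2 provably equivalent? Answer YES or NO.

YES

1. [or_idem →] (0 | 0)  →  0;  E1 = ((~ c) ^ (0 & (0 | 0)))
2. [absorb_and →] (0 & (0 | 0))  →  0;  E1 = ((~ c) ^ 0)
3. [xor_false →] ((~ c) ^ 0)  →  (~ c)
4. [absorb_and ←] c  →  (c & (c | a));  E1 = (~ (c & (c | a)))
5. [xor_false ←] a  →  (a ^ 0);  E1 = (~ (c & (c | (a ^ 0))))
6. [or_false ←] (c & (c | (a ^ 0)))  →  ((c & (c | (a ^ 0))) | 0);  E1 = (~ ((c & (c | (a ^ 0))) | 0))
7. [and_idem ←] ((c & (c | (a ^ 0))) | 0)  →  (((c & (c | (a ^ 0))) | 0) & ((c & (c | (a ^ 0))) | 0));  this is E2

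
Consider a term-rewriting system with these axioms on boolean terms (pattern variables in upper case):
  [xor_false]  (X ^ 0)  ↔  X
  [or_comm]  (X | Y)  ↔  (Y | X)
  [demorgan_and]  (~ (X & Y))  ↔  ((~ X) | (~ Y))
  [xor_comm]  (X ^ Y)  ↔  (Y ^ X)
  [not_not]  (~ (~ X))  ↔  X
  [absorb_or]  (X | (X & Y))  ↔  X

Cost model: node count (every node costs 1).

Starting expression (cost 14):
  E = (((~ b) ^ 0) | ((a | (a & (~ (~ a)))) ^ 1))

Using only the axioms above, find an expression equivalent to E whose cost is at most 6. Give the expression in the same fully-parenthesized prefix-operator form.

(1) (~ (~ a))  =[not_not →]=  a    ⊢ (((~ b) ^ 0) | ((a | (a & a)) ^ 1))
(2) (a | (a & a))  =[absorb_or →]=  a    ⊢ (((~ b) ^ 0) | (a ^ 1))
(3) ((~ b) ^ 0)  =[xor_false →]=  (~ b)    ⊢ cost 6, within 6

((~ b) | (a ^ 1))   [cost 6]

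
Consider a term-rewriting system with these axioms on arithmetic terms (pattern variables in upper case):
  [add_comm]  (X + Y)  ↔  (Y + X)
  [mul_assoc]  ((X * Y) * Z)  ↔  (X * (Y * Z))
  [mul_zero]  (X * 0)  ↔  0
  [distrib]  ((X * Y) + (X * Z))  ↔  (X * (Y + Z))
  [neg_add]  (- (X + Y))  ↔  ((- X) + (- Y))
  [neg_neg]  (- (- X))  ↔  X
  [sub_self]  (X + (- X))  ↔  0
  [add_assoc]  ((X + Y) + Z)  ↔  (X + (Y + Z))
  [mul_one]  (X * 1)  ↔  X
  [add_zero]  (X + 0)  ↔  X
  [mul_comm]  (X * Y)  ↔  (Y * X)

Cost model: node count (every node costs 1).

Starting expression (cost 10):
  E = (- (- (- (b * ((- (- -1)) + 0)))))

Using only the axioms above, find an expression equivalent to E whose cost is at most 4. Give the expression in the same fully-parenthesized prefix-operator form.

(- (b * -1))   [cost 4]

(1) (- (- (- (b * ((- (- -1)) + 0)))))  =[neg_neg →]=  (- (b * ((- (- -1)) + 0)))
(2) (- (- -1))  =[neg_neg →]=  -1    ⊢ (- (b * (-1 + 0)))
(3) (-1 + 0)  =[add_zero →]=  -1    ⊢ cost 4, within 4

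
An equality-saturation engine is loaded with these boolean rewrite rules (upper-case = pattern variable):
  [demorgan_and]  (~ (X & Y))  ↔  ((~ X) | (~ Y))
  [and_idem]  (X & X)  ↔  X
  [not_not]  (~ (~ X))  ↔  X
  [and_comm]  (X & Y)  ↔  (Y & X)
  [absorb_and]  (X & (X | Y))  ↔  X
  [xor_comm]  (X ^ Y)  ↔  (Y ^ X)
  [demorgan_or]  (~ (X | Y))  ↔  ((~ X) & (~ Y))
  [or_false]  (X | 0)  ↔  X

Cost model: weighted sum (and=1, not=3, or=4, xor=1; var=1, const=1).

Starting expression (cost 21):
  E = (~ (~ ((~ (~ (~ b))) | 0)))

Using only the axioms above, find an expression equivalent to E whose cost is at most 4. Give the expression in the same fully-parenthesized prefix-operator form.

(~ b)   [cost 4]

1. [or_false →] ((~ (~ (~ b))) | 0)  →  (~ (~ (~ b)));  E = (~ (~ (~ (~ (~ b)))))
2. [not_not →] (~ (~ b))  →  b;  E = (~ (~ (~ b)))
3. [not_not →] (~ (~ (~ b)))  →  (~ b);  cost 4 ≤ 4, done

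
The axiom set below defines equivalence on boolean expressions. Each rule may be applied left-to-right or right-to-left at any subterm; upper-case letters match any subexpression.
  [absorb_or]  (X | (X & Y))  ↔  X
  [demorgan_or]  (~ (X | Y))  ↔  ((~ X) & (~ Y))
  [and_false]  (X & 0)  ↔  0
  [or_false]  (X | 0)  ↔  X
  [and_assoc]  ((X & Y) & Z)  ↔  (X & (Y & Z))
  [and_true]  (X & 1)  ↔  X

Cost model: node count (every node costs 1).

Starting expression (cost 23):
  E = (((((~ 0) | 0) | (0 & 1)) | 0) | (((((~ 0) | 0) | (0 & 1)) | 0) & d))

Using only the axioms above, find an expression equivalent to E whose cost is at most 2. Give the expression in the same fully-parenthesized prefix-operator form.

step 1: absorb_or (→) rewrites (((((~ 0) | 0) | (0 & 1)) | 0) | (((((~ 0) | 0) | (0 & 1)) | 0) & d)) into ((((~ 0) | 0) | (0 & 1)) | 0)
step 2: and_true (→) rewrites (0 & 1) into 0, now ((((~ 0) | 0) | 0) | 0)
step 3: or_false (→) rewrites ((((~ 0) | 0) | 0) | 0) into (((~ 0) | 0) | 0)
step 4: or_false (→) rewrites (((~ 0) | 0) | 0) into ((~ 0) | 0)
step 5: or_false (→) rewrites ((~ 0) | 0) into (~ 0), reaching cost 2 (bound 2)

(~ 0)   [cost 2]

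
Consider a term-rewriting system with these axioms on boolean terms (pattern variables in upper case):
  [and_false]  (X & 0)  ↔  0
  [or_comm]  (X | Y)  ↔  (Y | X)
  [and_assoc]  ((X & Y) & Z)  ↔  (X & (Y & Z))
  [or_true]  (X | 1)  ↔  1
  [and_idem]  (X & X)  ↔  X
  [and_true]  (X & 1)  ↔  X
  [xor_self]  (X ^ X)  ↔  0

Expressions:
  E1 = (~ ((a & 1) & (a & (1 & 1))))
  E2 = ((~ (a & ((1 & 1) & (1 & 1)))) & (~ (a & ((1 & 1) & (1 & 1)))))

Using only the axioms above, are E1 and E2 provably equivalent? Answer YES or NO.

YES

(1) (1 & 1)  =[and_idem →]=  1    ⊢ (~ ((a & 1) & (a & 1)))
(2) ((a & 1) & (a & 1))  =[and_idem →]=  (a & 1)    ⊢ (~ (a & 1))
(3) 1  =[and_true ←]=  (1 & 1)    ⊢ (~ (a & (1 & 1)))
(4) (1 & 1)  =[and_idem ←]=  ((1 & 1) & (1 & 1))    ⊢ (~ (a & ((1 & 1) & (1 & 1))))
(5) (~ (a & ((1 & 1) & (1 & 1))))  =[and_idem ←]=  ((~ (a & ((1 & 1) & (1 & 1)))) & (~ (a & ((1 & 1) & (1 & 1)))))    ⊢ E2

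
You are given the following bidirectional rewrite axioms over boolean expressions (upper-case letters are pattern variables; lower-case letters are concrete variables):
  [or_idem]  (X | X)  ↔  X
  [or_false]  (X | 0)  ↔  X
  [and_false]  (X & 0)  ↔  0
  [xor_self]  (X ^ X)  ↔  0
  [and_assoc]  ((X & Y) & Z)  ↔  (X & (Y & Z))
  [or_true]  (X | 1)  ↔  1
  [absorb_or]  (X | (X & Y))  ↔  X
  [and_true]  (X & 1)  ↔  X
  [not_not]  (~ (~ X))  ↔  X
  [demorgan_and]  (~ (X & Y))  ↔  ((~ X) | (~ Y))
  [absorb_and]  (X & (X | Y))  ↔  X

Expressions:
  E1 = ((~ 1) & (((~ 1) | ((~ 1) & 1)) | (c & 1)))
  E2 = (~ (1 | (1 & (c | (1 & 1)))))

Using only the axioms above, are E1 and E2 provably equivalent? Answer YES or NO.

YES

step 1: absorb_or (→) rewrites ((~ 1) | ((~ 1) & 1)) into (~ 1), now ((~ 1) & ((~ 1) | (c & 1)))
step 2: and_true (→) rewrites (c & 1) into c, now ((~ 1) & ((~ 1) | c))
step 3: absorb_and (→) rewrites ((~ 1) & ((~ 1) | c)) into (~ 1)
step 4: absorb_or (←) rewrites 1 into (1 | (1 & 1)), now (~ (1 | (1 & 1)))
step 5: or_true (←) rewrites 1 into (c | 1), now (~ (1 | (1 & (c | 1))))
step 6: and_true (←) rewrites 1 into (1 & 1), which is E2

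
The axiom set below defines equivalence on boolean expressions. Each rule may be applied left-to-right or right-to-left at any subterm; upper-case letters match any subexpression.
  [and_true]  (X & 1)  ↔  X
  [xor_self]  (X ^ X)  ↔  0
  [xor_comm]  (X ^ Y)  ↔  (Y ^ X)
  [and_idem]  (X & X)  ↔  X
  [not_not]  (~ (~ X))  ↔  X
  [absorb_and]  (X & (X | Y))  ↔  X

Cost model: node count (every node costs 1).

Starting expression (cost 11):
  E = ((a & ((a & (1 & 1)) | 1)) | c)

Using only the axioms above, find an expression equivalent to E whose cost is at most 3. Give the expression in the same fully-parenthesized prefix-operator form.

(a | c)   [cost 3]

step 1: and_idem (→) rewrites (1 & 1) into 1, now ((a & ((a & 1) | 1)) | c)
step 2: and_true (→) rewrites (a & 1) into a, now ((a & (a | 1)) | c)
step 3: absorb_and (→) rewrites (a & (a | 1)) into a, reaching cost 3 (bound 3)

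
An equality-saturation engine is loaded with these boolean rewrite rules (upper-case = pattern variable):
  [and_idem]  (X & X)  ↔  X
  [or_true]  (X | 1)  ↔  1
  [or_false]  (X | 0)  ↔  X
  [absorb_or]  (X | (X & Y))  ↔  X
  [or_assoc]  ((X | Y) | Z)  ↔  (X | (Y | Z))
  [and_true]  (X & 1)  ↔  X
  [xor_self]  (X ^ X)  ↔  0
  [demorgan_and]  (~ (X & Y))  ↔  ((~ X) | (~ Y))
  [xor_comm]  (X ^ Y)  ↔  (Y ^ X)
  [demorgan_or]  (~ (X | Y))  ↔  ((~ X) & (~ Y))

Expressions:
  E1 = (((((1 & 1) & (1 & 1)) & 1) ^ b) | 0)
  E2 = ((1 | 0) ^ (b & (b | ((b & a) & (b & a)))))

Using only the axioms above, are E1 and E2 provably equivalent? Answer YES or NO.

step 1: and_idem (→) rewrites ((1 & 1) & (1 & 1)) into (1 & 1), now ((((1 & 1) & 1) ^ b) | 0)
step 2: and_true (→) rewrites ((1 & 1) & 1) into (1 & 1), now (((1 & 1) ^ b) | 0)
step 3: and_true (→) rewrites (1 & 1) into 1, now ((1 ^ b) | 0)
step 4: or_false (→) rewrites ((1 ^ b) | 0) into (1 ^ b)
step 5: or_false (←) rewrites 1 into (1 | 0), now ((1 | 0) ^ b)
step 6: and_idem (←) rewrites b into (b & b), now ((1 | 0) ^ (b & b))
step 7: absorb_or (←) rewrites b into (b | (b & a)), now ((1 | 0) ^ (b & (b | (b & a))))
step 8: and_idem (←) rewrites (b & a) into ((b & a) & (b & a)), which is E2

YES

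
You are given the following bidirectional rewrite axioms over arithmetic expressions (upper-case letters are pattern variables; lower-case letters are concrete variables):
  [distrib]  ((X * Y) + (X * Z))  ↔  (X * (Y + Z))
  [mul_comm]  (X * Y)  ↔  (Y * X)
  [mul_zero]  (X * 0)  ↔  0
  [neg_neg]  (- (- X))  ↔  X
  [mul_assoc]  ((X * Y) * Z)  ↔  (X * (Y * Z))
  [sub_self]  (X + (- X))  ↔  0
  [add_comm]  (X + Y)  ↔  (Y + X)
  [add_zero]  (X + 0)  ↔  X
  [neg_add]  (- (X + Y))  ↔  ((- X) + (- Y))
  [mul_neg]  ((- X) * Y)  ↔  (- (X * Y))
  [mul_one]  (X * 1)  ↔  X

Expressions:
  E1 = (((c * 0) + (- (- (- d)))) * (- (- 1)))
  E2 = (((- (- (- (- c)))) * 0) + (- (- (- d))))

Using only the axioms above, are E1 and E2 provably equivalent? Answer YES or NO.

YES

1. [neg_neg →] (- (- (- d)))  →  (- d);  E1 = (((c * 0) + (- d)) * (- (- 1)))
2. [neg_neg →] (- (- 1))  →  1;  E1 = (((c * 0) + (- d)) * 1)
3. [mul_one →] (((c * 0) + (- d)) * 1)  →  ((c * 0) + (- d))
4. [neg_neg ←] c  →  (- (- c));  E1 = (((- (- c)) * 0) + (- d))
5. [neg_neg ←] c  →  (- (- c));  E1 = (((- (- (- (- c)))) * 0) + (- d))
6. [neg_neg ←] (- d)  →  (- (- (- d)));  this is E2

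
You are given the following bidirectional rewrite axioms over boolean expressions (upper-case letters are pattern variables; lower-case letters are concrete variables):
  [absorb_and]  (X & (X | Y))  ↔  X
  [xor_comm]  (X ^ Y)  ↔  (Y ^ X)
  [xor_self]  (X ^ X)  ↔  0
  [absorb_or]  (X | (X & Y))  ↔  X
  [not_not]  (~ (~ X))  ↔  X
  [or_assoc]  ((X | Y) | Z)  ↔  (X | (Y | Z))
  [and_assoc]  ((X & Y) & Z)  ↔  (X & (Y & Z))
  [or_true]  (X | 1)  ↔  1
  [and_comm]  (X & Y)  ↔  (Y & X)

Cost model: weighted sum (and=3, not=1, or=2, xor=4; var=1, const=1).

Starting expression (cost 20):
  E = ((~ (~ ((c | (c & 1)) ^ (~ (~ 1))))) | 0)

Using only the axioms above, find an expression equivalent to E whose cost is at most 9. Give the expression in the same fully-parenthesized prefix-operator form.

((c ^ 1) | 0)   [cost 9]

(1) (c | (c & 1))  =[absorb_or →]=  c    ⊢ ((~ (~ (c ^ (~ (~ 1))))) | 0)
(2) (~ (~ (c ^ (~ (~ 1)))))  =[not_not →]=  (c ^ (~ (~ 1)))    ⊢ ((c ^ (~ (~ 1))) | 0)
(3) (~ (~ 1))  =[not_not →]=  1    ⊢ cost 9, within 9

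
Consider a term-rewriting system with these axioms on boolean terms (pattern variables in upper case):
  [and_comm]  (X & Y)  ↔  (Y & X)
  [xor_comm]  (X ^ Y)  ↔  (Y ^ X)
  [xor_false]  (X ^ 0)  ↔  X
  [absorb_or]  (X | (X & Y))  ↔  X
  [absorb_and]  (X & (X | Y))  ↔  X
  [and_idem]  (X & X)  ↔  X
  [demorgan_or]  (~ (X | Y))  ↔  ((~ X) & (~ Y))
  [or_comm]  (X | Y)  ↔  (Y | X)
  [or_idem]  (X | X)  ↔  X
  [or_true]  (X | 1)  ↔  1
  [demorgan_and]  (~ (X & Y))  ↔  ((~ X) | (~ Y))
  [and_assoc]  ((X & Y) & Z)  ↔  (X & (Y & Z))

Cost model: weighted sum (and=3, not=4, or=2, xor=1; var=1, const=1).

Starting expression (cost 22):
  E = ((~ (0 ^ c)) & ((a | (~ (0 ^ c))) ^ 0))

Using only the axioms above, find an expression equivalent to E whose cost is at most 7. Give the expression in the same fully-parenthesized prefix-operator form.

(1) (a | (~ (0 ^ c)))  =[or_comm →]=  ((~ (0 ^ c)) | a)    ⊢ ((~ (0 ^ c)) & (((~ (0 ^ c)) | a) ^ 0))
(2) (((~ (0 ^ c)) | a) ^ 0)  =[xor_false →]=  ((~ (0 ^ c)) | a)    ⊢ ((~ (0 ^ c)) & ((~ (0 ^ c)) | a))
(3) ((~ (0 ^ c)) & ((~ (0 ^ c)) | a))  =[absorb_and →]=  (~ (0 ^ c))    ⊢ cost 7, within 7

(~ (0 ^ c))   [cost 7]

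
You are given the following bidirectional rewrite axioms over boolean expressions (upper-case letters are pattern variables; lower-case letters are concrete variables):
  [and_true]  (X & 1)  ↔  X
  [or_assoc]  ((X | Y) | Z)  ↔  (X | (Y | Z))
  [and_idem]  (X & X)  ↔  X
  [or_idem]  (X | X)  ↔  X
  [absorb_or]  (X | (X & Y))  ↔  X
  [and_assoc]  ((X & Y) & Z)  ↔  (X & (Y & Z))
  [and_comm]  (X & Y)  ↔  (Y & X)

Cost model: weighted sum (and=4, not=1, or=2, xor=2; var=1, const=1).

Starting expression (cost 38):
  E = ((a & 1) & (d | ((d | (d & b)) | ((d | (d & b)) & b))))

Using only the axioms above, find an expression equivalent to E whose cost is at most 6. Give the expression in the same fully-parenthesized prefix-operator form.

1. [absorb_or →] ((d | (d & b)) | ((d | (d & b)) & b))  →  (d | (d & b));  E = ((a & 1) & (d | (d | (d & b))))
2. [and_true →] (a & 1)  →  a;  E = (a & (d | (d | (d & b))))
3. [absorb_or →] (d | (d & b))  →  d;  E = (a & (d | d))
4. [or_idem →] (d | d)  →  d;  cost 6 ≤ 6, done

(a & d)   [cost 6]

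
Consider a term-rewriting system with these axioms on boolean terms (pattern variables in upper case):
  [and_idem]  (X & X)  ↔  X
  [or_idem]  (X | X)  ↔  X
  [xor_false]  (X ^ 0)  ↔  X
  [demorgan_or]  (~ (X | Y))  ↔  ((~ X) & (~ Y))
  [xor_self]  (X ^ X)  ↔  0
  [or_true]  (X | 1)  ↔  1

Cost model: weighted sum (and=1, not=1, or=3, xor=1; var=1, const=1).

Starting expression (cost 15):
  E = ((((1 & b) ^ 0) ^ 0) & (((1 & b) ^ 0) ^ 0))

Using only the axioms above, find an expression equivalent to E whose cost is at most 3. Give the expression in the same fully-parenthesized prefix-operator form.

(1 & b)   [cost 3]

step 1: and_idem (→) rewrites ((((1 & b) ^ 0) ^ 0) & (((1 & b) ^ 0) ^ 0)) into (((1 & b) ^ 0) ^ 0)
step 2: xor_false (→) rewrites (((1 & b) ^ 0) ^ 0) into ((1 & b) ^ 0)
step 3: xor_false (→) rewrites ((1 & b) ^ 0) into (1 & b), reaching cost 3 (bound 3)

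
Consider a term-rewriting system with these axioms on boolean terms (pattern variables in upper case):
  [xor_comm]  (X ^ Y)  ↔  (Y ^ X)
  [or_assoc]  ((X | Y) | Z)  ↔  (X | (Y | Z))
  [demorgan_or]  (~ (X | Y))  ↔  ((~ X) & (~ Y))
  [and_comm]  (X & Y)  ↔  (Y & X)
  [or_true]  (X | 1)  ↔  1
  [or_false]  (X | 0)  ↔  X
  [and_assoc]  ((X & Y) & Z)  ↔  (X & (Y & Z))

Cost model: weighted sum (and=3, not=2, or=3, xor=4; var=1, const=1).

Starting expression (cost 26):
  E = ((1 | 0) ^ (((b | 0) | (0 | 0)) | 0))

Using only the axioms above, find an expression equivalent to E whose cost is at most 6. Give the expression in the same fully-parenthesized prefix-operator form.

(1 ^ b)   [cost 6]

(1) (((b | 0) | (0 | 0)) | 0)  =[or_false →]=  ((b | 0) | (0 | 0))    ⊢ ((1 | 0) ^ ((b | 0) | (0 | 0)))
(2) (1 | 0)  =[or_false →]=  1    ⊢ (1 ^ ((b | 0) | (0 | 0)))
(3) (0 | 0)  =[or_false →]=  0    ⊢ (1 ^ ((b | 0) | 0))
(4) (b | 0)  =[or_false →]=  b    ⊢ (1 ^ (b | 0))
(5) (b | 0)  =[or_false →]=  b    ⊢ cost 6, within 6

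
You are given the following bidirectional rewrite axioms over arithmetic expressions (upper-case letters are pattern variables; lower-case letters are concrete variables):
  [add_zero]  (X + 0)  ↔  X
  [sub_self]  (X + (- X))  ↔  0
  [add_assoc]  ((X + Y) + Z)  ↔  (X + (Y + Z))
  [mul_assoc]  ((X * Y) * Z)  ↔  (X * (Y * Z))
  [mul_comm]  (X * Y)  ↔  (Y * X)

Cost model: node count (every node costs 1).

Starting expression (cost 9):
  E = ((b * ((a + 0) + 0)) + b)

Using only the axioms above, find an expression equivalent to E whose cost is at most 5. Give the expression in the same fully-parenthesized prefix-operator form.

1. [add_zero →] (a + 0)  →  a;  E = ((b * (a + 0)) + b)
2. [add_zero →] (a + 0)  →  a;  cost 5 ≤ 5, done

((b * a) + b)   [cost 5]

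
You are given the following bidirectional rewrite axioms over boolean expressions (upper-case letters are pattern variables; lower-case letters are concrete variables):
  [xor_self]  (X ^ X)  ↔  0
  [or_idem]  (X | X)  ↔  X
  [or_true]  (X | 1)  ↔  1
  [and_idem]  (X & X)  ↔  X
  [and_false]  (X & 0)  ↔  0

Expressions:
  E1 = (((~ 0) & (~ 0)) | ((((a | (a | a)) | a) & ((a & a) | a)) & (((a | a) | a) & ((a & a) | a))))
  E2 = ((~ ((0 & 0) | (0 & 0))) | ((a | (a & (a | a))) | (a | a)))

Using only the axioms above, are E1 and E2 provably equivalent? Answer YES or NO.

YES

(1) (a | a)  =[or_idem →]=  a    ⊢ (((~ 0) & (~ 0)) | ((((a | a) | a) & ((a & a) | a)) & (((a | a) | a) & ((a & a) | a))))
(2) ((((a | a) | a) & ((a & a) | a)) & (((a | a) | a) & ((a & a) | a)))  =[and_idem →]=  (((a | a) | a) & ((a & a) | a))    ⊢ (((~ 0) & (~ 0)) | (((a | a) | a) & ((a & a) | a)))
(3) (a | a)  =[or_idem →]=  a    ⊢ (((~ 0) & (~ 0)) | ((a | a) & ((a & a) | a)))
(4) ((~ 0) & (~ 0))  =[and_idem →]=  (~ 0)    ⊢ ((~ 0) | ((a | a) & ((a & a) | a)))
(5) (a & a)  =[and_idem →]=  a    ⊢ ((~ 0) | ((a | a) & (a | a)))
(6) ((a | a) & (a | a))  =[and_idem →]=  (a | a)    ⊢ ((~ 0) | (a | a))
(7) (a | a)  =[or_idem →]=  a    ⊢ ((~ 0) | a)
(8) 0  =[or_idem ←]=  (0 | 0)    ⊢ ((~ (0 | 0)) | a)
(9) a  =[or_idem ←]=  (a | a)    ⊢ ((~ (0 | 0)) | (a | a))
(10) 0  =[and_idem ←]=  (0 & 0)    ⊢ ((~ (0 | (0 & 0))) | (a | a))
(11) 0  =[and_false ←]=  (0 & 0)    ⊢ ((~ ((0 & 0) | (0 & 0))) | (a | a))
(12) (a | a)  =[or_idem ←]=  ((a | a) | (a | a))    ⊢ ((~ ((0 & 0) | (0 & 0))) | ((a | a) | (a | a)))
(13) a  =[and_idem ←]=  (a & a)    ⊢ ((~ ((0 & 0) | (0 & 0))) | ((a | (a & a)) | (a | a)))
(14) a  =[or_idem ←]=  (a | a)    ⊢ E2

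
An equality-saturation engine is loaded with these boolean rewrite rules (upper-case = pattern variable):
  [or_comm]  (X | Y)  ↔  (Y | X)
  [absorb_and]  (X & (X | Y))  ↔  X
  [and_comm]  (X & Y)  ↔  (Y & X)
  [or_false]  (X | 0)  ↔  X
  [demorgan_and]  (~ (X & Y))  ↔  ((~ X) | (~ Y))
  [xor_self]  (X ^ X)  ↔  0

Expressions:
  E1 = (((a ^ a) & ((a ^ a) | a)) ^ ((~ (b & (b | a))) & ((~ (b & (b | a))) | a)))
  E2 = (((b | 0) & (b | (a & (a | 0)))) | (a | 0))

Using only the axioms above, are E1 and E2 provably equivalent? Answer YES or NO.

NO

Every axiom is a valid identity, so a rewrite proof would force E1 and E2 to agree under every assignment.
At a=0, b=0: E1 = 1 but E2 = 0; they differ, so no derivation exists.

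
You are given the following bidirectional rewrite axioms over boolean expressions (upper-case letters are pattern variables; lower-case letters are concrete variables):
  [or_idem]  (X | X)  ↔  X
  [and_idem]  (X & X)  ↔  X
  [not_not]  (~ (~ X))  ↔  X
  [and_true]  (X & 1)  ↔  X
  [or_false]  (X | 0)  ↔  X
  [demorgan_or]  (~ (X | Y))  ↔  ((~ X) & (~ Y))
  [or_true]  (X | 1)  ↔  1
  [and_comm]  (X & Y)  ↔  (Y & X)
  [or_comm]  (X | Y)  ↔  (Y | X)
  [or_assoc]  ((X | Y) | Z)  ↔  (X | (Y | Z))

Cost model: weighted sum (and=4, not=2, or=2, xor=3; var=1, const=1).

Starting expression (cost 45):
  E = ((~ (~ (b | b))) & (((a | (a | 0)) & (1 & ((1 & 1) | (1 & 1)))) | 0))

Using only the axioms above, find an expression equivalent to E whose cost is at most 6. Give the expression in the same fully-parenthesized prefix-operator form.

(b & a)   [cost 6]

step 1: or_idem (→) rewrites ((1 & 1) | (1 & 1)) into (1 & 1), now ((~ (~ (b | b))) & (((a | (a | 0)) & (1 & (1 & 1))) | 0))
step 2: and_true (→) rewrites (1 & 1) into 1, now ((~ (~ (b | b))) & (((a | (a | 0)) & (1 & 1)) | 0))
step 3: and_true (→) rewrites (1 & 1) into 1, now ((~ (~ (b | b))) & (((a | (a | 0)) & 1) | 0))
step 4: and_true (→) rewrites ((a | (a | 0)) & 1) into (a | (a | 0)), now ((~ (~ (b | b))) & ((a | (a | 0)) | 0))
step 5: or_false (→) rewrites (a | 0) into a, now ((~ (~ (b | b))) & ((a | a) | 0))
step 6: or_false (→) rewrites ((a | a) | 0) into (a | a), now ((~ (~ (b | b))) & (a | a))
step 7: or_idem (→) rewrites (b | b) into b, now ((~ (~ b)) & (a | a))
step 8: or_idem (→) rewrites (a | a) into a, now ((~ (~ b)) & a)
step 9: not_not (→) rewrites (~ (~ b)) into b, reaching cost 6 (bound 6)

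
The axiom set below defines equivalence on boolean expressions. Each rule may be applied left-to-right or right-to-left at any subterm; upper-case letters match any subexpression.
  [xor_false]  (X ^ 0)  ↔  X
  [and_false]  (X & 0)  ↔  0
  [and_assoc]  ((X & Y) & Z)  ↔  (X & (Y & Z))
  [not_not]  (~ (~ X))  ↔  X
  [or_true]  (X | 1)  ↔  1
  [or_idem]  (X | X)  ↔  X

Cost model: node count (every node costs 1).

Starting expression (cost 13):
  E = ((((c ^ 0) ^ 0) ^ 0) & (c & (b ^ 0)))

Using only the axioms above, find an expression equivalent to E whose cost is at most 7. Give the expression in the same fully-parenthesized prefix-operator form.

((c ^ 0) & (c & b))   [cost 7]

(1) (b ^ 0)  =[xor_false →]=  b    ⊢ ((((c ^ 0) ^ 0) ^ 0) & (c & b))
(2) ((c ^ 0) ^ 0)  =[xor_false →]=  (c ^ 0)    ⊢ (((c ^ 0) ^ 0) & (c & b))
(3) (c ^ 0)  =[xor_false →]=  c    ⊢ cost 7, within 7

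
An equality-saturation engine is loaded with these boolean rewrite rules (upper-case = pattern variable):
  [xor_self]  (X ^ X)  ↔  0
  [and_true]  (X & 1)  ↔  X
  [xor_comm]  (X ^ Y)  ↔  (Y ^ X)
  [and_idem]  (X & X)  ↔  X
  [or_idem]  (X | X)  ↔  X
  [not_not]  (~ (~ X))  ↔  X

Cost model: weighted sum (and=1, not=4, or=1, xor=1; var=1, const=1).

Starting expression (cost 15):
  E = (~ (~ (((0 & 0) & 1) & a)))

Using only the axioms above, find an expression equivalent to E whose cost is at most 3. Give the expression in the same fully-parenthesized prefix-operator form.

(0 & a)   [cost 3]

1. [and_true →] ((0 & 0) & 1)  →  (0 & 0);  E = (~ (~ ((0 & 0) & a)))
2. [and_idem →] (0 & 0)  →  0;  E = (~ (~ (0 & a)))
3. [not_not →] (~ (~ (0 & a)))  →  (0 & a);  cost 3 ≤ 3, done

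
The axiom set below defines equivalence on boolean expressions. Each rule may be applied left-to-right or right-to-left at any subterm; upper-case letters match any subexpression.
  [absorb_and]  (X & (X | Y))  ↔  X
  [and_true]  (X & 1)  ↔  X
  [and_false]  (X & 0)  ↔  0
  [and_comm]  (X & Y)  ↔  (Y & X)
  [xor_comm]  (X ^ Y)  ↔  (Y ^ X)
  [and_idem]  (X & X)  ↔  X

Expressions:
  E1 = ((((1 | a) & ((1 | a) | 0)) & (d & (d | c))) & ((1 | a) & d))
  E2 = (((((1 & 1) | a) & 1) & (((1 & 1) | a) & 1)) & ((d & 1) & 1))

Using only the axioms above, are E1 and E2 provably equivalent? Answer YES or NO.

(1) (d & (d | c))  =[absorb_and →]=  d    ⊢ ((((1 | a) & ((1 | a) | 0)) & d) & ((1 | a) & d))
(2) ((1 | a) & ((1 | a) | 0))  =[absorb_and →]=  (1 | a)    ⊢ (((1 | a) & d) & ((1 | a) & d))
(3) (((1 | a) & d) & ((1 | a) & d))  =[and_idem →]=  ((1 | a) & d)
(4) 1  =[and_true ←]=  (1 & 1)    ⊢ (((1 & 1) | a) & d)
(5) d  =[and_true ←]=  (d & 1)    ⊢ (((1 & 1) | a) & (d & 1))
(6) d  =[and_true ←]=  (d & 1)    ⊢ (((1 & 1) | a) & ((d & 1) & 1))
(7) ((1 & 1) | a)  =[and_true ←]=  (((1 & 1) | a) & 1)    ⊢ ((((1 & 1) | a) & 1) & ((d & 1) & 1))
(8) (((1 & 1) | a) & 1)  =[and_idem ←]=  ((((1 & 1) | a) & 1) & (((1 & 1) | a) & 1))    ⊢ E2

YES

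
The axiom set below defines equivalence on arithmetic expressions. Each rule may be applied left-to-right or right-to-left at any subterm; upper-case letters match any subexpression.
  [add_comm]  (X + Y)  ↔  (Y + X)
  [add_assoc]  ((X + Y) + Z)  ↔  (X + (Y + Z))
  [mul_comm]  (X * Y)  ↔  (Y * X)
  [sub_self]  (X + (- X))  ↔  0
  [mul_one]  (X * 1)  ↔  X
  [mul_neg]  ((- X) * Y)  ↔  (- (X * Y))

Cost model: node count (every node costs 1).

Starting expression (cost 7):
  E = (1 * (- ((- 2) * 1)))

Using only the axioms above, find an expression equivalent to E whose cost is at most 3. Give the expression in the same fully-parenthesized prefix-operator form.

step 1: mul_one (→) rewrites ((- 2) * 1) into (- 2), now (1 * (- (- 2)))
step 2: mul_comm (→) rewrites (1 * (- (- 2))) into ((- (- 2)) * 1)
step 3: mul_one (→) rewrites ((- (- 2)) * 1) into (- (- 2)), reaching cost 3 (bound 3)

(- (- 2))   [cost 3]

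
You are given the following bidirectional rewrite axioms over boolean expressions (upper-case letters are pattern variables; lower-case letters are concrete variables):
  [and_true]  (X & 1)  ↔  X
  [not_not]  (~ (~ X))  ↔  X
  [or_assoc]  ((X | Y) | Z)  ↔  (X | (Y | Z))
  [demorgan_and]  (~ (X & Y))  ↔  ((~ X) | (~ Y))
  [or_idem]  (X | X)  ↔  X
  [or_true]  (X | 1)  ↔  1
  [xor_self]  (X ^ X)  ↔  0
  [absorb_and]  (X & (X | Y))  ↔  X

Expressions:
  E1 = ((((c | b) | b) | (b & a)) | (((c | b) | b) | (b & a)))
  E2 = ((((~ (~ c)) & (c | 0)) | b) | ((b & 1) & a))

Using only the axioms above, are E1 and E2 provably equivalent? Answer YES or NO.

1. [or_idem →] ((((c | b) | b) | (b & a)) | (((c | b) | b) | (b & a)))  →  (((c | b) | b) | (b & a))
2. [or_assoc →] ((c | b) | b)  →  (c | (b | b));  E1 = ((c | (b | b)) | (b & a))
3. [or_idem →] (b | b)  →  b;  E1 = ((c | b) | (b & a))
4. [absorb_and ←] c  →  (c & (c | 0));  E1 = (((c & (c | 0)) | b) | (b & a))
5. [not_not ←] c  →  (~ (~ c));  E1 = ((((~ (~ c)) & (c | 0)) | b) | (b & a))
6. [and_true ←] b  →  (b & 1);  this is E2

YES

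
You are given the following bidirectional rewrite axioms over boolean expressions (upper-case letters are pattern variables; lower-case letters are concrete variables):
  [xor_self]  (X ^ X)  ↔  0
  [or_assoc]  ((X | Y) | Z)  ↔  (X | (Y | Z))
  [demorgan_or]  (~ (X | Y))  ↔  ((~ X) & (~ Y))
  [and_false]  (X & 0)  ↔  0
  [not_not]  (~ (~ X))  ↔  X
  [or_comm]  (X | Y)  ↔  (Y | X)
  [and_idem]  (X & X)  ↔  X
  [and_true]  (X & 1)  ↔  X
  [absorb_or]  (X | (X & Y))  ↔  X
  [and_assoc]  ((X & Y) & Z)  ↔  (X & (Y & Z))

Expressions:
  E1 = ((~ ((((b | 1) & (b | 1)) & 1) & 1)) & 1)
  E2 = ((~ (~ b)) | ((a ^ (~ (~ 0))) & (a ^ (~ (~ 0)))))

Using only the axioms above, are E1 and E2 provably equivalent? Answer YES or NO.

The axioms are sound identities: if E1 ↔* E2 then E1 and E2 evaluate identically under any assignment.
Under a=0, b=1: E1 evaluates to 0, E2 to 1. Distinct ⇒ no rewrite sequence connects them.

NO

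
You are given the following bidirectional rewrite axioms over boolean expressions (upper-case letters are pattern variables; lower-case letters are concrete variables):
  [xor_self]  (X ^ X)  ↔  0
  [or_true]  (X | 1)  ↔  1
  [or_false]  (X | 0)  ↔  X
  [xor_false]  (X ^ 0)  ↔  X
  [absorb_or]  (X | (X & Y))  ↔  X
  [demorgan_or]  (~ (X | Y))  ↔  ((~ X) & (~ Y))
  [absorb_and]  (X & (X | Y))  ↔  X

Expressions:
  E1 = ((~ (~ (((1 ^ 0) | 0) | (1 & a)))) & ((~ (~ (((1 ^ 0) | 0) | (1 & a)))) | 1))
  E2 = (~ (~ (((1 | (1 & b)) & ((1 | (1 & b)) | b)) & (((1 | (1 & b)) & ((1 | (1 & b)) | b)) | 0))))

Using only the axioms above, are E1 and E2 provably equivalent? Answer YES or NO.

step 1: absorb_and (→) rewrites ((~ (~ (((1 ^ 0) | 0) | (1 & a)))) & ((~ (~ (((1 ^ 0) | 0) | (1 & a)))) | 1)) into (~ (~ (((1 ^ 0) | 0) | (1 & a))))
step 2: xor_false (→) rewrites (1 ^ 0) into 1, now (~ (~ ((1 | 0) | (1 & a))))
step 3: or_false (→) rewrites (1 | 0) into 1, now (~ (~ (1 | (1 & a))))
step 4: absorb_or (→) rewrites (1 | (1 & a)) into 1, now (~ (~ 1))
step 5: absorb_or (←) rewrites 1 into (1 | (1 & b)), now (~ (~ (1 | (1 & b))))
step 6: absorb_and (←) rewrites (1 | (1 & b)) into ((1 | (1 & b)) & ((1 | (1 & b)) | b)), now (~ (~ ((1 | (1 & b)) & ((1 | (1 & b)) | b))))
step 7: absorb_and (←) rewrites ((1 | (1 & b)) & ((1 | (1 & b)) | b)) into (((1 | (1 & b)) & ((1 | (1 & b)) | b)) & (((1 | (1 & b)) & ((1 | (1 & b)) | b)) | 0)), which is E2

YES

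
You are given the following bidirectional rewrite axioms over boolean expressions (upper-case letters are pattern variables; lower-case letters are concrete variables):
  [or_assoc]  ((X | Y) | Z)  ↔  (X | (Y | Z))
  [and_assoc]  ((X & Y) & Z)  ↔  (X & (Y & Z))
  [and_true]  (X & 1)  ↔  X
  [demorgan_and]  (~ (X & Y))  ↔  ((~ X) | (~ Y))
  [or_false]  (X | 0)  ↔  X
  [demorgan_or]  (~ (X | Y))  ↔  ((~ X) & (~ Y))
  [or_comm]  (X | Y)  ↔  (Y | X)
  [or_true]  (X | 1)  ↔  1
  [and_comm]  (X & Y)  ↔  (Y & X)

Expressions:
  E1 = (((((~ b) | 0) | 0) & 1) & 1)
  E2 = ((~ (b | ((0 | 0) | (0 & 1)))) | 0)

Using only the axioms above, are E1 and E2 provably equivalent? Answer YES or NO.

1. [and_true →] ((((~ b) | 0) | 0) & 1)  →  (((~ b) | 0) | 0);  E1 = ((((~ b) | 0) | 0) & 1)
2. [and_true →] ((((~ b) | 0) | 0) & 1)  →  (((~ b) | 0) | 0)
3. [or_false →] (((~ b) | 0) | 0)  →  ((~ b) | 0)
4. [or_false →] ((~ b) | 0)  →  (~ b)
5. [or_false ←] b  →  (b | 0);  E1 = (~ (b | 0))
6. [or_false ←] 0  →  (0 | 0);  E1 = (~ (b | (0 | 0)))
7. [or_false ←] (0 | 0)  →  ((0 | 0) | 0);  E1 = (~ (b | ((0 | 0) | 0)))
8. [and_true ←] 0  →  (0 & 1);  E1 = (~ (b | ((0 | 0) | (0 & 1))))
9. [or_false ←] (~ (b | ((0 | 0) | (0 & 1))))  →  ((~ (b | ((0 | 0) | (0 & 1)))) | 0);  this is E2

YES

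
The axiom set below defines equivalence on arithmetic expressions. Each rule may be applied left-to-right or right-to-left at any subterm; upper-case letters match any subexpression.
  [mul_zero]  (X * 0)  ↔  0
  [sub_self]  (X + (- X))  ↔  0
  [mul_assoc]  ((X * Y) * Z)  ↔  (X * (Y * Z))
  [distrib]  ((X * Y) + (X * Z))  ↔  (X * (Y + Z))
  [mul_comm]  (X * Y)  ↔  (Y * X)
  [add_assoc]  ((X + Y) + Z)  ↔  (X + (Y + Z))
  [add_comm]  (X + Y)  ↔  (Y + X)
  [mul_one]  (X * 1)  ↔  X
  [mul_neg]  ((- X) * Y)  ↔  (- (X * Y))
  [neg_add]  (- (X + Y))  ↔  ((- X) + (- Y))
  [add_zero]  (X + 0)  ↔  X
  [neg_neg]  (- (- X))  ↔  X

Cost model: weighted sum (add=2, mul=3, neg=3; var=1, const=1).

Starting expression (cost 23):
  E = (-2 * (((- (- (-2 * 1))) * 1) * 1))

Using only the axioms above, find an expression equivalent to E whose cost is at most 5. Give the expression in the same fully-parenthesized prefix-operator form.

(-2 * -2)   [cost 5]

(1) (-2 * 1)  =[mul_one →]=  -2    ⊢ (-2 * (((- (- -2)) * 1) * 1))
(2) ((- (- -2)) * 1)  =[mul_one →]=  (- (- -2))    ⊢ (-2 * ((- (- -2)) * 1))
(3) ((- (- -2)) * 1)  =[mul_one →]=  (- (- -2))    ⊢ (-2 * (- (- -2)))
(4) (- (- -2))  =[neg_neg →]=  -2    ⊢ cost 5, within 5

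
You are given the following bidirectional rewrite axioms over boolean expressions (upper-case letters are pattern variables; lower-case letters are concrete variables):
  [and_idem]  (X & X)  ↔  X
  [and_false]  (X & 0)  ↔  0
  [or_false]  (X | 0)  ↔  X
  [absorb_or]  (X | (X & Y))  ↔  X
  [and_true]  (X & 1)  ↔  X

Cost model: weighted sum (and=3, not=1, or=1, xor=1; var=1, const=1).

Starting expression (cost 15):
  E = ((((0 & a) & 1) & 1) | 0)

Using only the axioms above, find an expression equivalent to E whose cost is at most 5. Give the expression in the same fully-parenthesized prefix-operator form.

(0 & a)   [cost 5]

step 1: and_true (→) rewrites ((0 & a) & 1) into (0 & a), now (((0 & a) & 1) | 0)
step 2: and_true (→) rewrites ((0 & a) & 1) into (0 & a), now ((0 & a) | 0)
step 3: or_false (→) rewrites ((0 & a) | 0) into (0 & a), reaching cost 5 (bound 5)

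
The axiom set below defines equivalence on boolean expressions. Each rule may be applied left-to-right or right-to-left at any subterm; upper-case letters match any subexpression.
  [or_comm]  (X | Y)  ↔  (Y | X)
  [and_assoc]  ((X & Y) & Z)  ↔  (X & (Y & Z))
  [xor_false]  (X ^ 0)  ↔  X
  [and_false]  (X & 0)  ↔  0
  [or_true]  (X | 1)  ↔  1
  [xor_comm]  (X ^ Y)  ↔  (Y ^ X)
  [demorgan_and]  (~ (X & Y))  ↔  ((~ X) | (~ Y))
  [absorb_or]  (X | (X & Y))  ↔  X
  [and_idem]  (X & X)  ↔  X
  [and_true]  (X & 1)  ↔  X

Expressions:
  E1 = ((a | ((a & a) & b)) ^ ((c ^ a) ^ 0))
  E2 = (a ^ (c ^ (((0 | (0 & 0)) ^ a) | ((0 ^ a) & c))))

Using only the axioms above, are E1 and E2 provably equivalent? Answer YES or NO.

(1) (a & a)  =[and_idem →]=  a    ⊢ ((a | (a & b)) ^ ((c ^ a) ^ 0))
(2) ((c ^ a) ^ 0)  =[xor_false →]=  (c ^ a)    ⊢ ((a | (a & b)) ^ (c ^ a))
(3) (a | (a & b))  =[absorb_or →]=  a    ⊢ (a ^ (c ^ a))
(4) a  =[xor_false ←]=  (a ^ 0)    ⊢ (a ^ (c ^ (a ^ 0)))
(5) (a ^ 0)  =[xor_comm →]=  (0 ^ a)    ⊢ (a ^ (c ^ (0 ^ a)))
(6) (0 ^ a)  =[absorb_or ←]=  ((0 ^ a) | ((0 ^ a) & c))    ⊢ (a ^ (c ^ ((0 ^ a) | ((0 ^ a) & c))))
(7) 0  =[absorb_or ←]=  (0 | (0 & 0))    ⊢ E2

YES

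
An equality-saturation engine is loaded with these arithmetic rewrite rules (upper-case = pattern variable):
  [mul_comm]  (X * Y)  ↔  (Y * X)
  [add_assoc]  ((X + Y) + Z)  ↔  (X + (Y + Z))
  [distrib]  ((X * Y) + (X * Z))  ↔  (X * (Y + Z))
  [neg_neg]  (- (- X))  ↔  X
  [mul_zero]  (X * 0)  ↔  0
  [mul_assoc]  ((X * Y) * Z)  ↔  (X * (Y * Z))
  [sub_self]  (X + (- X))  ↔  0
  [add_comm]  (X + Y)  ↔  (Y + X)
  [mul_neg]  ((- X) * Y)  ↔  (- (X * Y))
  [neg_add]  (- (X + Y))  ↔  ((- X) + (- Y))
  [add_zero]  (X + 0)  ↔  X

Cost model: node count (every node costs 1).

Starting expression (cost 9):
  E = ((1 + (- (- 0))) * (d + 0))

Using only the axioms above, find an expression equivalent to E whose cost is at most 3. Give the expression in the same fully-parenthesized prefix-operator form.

(1) (- (- 0))  =[neg_neg →]=  0    ⊢ ((1 + 0) * (d + 0))
(2) (d + 0)  =[add_zero →]=  d    ⊢ ((1 + 0) * d)
(3) (1 + 0)  =[add_zero →]=  1    ⊢ cost 3, within 3

(1 * d)   [cost 3]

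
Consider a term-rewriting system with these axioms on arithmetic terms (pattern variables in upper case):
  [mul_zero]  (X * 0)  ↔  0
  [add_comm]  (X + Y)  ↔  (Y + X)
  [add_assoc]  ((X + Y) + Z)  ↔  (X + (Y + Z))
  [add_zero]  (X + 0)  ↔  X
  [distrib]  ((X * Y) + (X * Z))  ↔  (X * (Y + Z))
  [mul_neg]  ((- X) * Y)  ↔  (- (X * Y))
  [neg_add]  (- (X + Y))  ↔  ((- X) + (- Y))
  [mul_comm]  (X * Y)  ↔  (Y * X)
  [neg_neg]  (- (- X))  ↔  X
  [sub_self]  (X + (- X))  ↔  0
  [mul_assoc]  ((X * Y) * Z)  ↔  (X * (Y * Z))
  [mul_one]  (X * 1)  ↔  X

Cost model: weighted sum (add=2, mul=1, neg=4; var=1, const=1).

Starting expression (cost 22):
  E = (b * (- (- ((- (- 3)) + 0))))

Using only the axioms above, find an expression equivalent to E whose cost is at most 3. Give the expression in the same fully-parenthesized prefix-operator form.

(b * 3)   [cost 3]

(1) (- (- ((- (- 3)) + 0)))  =[neg_neg →]=  ((- (- 3)) + 0)    ⊢ (b * ((- (- 3)) + 0))
(2) ((- (- 3)) + 0)  =[add_zero →]=  (- (- 3))    ⊢ (b * (- (- 3)))
(3) (- (- 3))  =[neg_neg →]=  3    ⊢ cost 3, within 3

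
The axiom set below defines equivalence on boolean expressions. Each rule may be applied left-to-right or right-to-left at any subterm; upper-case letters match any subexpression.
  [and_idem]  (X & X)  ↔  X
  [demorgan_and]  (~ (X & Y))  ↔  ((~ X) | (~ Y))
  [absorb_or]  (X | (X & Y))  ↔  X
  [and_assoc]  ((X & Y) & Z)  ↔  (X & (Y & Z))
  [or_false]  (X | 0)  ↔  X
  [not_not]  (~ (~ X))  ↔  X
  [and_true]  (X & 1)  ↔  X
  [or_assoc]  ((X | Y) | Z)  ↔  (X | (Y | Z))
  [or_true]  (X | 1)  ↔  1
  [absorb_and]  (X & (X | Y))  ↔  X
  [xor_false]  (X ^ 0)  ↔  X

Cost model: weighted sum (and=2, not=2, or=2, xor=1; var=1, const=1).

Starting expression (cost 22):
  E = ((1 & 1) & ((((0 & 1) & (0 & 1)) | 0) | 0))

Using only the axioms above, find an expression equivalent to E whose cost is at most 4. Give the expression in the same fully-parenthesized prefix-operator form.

(1) (((0 & 1) & (0 & 1)) | 0)  =[or_false →]=  ((0 & 1) & (0 & 1))    ⊢ ((1 & 1) & (((0 & 1) & (0 & 1)) | 0))
(2) ((0 & 1) & (0 & 1))  =[and_idem →]=  (0 & 1)    ⊢ ((1 & 1) & ((0 & 1) | 0))
(3) ((0 & 1) | 0)  =[or_false →]=  (0 & 1)    ⊢ ((1 & 1) & (0 & 1))
(4) (0 & 1)  =[and_true →]=  0    ⊢ ((1 & 1) & 0)
(5) (1 & 1)  =[and_true →]=  1    ⊢ cost 4, within 4

(1 & 0)   [cost 4]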